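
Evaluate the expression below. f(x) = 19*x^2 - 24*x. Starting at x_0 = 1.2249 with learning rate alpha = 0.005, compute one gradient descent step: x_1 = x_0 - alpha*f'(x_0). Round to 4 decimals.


We compute the gradient at x_0 and apply the update.
f'(x) = 38*x - 24
f'(1.2249) = 38*1.2249 - 24 = 22.5462
x_1 = 1.2249 - 0.005*22.5462 = 1.1122


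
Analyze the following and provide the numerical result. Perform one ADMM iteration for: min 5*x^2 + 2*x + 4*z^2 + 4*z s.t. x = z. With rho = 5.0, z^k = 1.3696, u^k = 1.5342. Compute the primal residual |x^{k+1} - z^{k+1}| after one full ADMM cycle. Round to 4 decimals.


ADMM iteration with rho = 5.0, z^k = 1.3696, u^k = 1.5342
Step 1: x-update.
Minimize 5*x^2 + 2*x + (5.0/2)*(x - 1.3696 + 1.5342)^2
FOC: (2*5 + 5.0)*x = -2 + 5.0*(1.3696 - 1.5342)
x^{k+1} = -0.1882
Step 2: z-update.
Minimize 4*z^2 + 4*z + (5.0/2)*(-0.1882 - z + 1.5342)^2
FOC: (2*4 + 5.0)*z = -4 + 5.0*(-0.1882 + 1.5342)
z^{k+1} = 0.21
Step 3: u-update.
u^{k+1} = 1.5342 - 0.1882 - 0.21 = 1.136
Step 4: Primal residual = |-0.1882 - 0.21| = 0.3982


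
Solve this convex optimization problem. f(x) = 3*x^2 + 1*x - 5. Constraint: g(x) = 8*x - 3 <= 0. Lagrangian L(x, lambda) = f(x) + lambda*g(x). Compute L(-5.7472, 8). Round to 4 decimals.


Step 1: Evaluate f(x).
f(-5.7472) = 3*(-5.7472)^2 + 1*(-5.7472) - 5 = 88.3437
Step 2: Evaluate g(x).
g(-5.7472) = 8*-5.7472 - 3 = -48.9776
Step 3: Compute Lagrangian.
L = 88.3437 + 8*-48.9776 = -303.4771


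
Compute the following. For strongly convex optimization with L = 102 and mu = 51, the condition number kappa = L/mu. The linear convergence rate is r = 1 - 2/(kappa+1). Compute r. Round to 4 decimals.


Step 1: Compute the condition number.
kappa = L/mu = 102/51 = 2.0
Step 2: Compute the convergence rate.
r = 1 - 2/(kappa + 1) = 1 - 2*mu/(L + mu) = (L - mu)/(L + mu) = 51/153 = 0.3333


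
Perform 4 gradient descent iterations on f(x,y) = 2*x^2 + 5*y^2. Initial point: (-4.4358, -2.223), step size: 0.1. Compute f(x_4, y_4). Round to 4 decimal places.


Gradient descent on f(x,y) = 2*x^2 + 5*y^2.
Starting point: (-4.4358, -2.223), alpha = 0.1
Step 1: grad_x = 2*2*-4.4358 = -17.7432, grad_y = 2*5*-2.223 = -22.23
  x_1 = -4.4358 - 0.1*-17.7432 = -2.6615
  y_1 = -2.223 - 0.1*-22.23 = 0.0
Step 2: grad_x = 2*2*-2.6615 = -10.6459, grad_y = 2*5*0.0 = 0.0
  x_2 = -2.6615 - 0.1*-10.6459 = -1.5969
  y_2 = 0.0 - 0.1*0.0 = 0.0
Step 3: grad_x = 2*2*-1.5969 = -6.3876, grad_y = 2*5*0.0 = 0.0
  x_3 = -1.5969 - 0.1*-6.3876 = -0.9581
  y_3 = 0.0 - 0.1*0.0 = 0.0
Step 4: grad_x = 2*2*-0.9581 = -3.8325, grad_y = 2*5*0.0 = 0.0
  x_4 = -0.9581 - 0.1*-3.8325 = -0.5749
  y_4 = 0.0 - 0.1*0.0 = 0.0
f(-0.5749, 0.0) = 2*(-0.5749)^2 + 5*0.0^2 = 0.661


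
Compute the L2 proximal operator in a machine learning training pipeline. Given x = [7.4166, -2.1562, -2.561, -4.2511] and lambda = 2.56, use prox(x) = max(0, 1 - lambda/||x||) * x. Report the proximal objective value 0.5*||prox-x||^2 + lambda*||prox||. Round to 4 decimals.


Step 1: Compute ||x||.
||x|| = 9.1807
Step 2: Compute scaling factor.
scale = max(0, 1 - 2.56/9.1807) = 0.7212
Step 3: prox(x) = [5.3485, -1.555, -1.8469, -3.0657]
||prox(x)|| = 6.6207
Step 4: Proximal objective.
0.5*||prox-x||^2 = 3.2768
lambda*||prox|| = 16.949
Total = 20.2259


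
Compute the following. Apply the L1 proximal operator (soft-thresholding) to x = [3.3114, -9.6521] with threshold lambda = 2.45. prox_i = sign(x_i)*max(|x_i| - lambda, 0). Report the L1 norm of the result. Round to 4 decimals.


Soft-thresholding with lambda = 2.45:
prox(3.3114) = sign(3.3114)*max(|3.3114| - 2.45, 0) = 0.8614
prox(-9.6521) = sign(-9.6521)*max(|-9.6521| - 2.45, 0) = -7.2021
prox(x) = [0.8614, -7.2021]
||prox(x)||_1 = 0.8614 + 7.2021 = 8.0635


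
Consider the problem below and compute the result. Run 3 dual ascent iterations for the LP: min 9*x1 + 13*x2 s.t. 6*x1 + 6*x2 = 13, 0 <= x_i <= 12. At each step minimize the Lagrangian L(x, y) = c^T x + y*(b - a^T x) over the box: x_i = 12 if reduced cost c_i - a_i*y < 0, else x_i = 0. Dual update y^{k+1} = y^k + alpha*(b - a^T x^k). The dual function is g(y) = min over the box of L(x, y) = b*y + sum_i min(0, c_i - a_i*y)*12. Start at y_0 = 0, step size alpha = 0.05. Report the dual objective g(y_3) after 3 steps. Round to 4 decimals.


Dual ascent for LP: min 9*x1 + 13*x2, 6*x1 + 6*x2 = 13, 0 <= x_i <= 12
Step 1: y^k = 0.0, reduced costs: (9.0, 13.0)
  x^k = (0.0, 0.0), subgradient = b - a^T x = 13.0
  y^{k+1} = 0.0 + 0.05*13.0 = 0.65
Step 2: y^k = 0.65, reduced costs: (5.1, 9.1)
  x^k = (0.0, 0.0), subgradient = b - a^T x = 13.0
  y^{k+1} = 0.65 + 0.05*13.0 = 1.3
Step 3: y^k = 1.3, reduced costs: (1.2, 5.2)
  x^k = (0.0, 0.0), subgradient = b - a^T x = 13.0
  y^{k+1} = 1.3 + 0.05*13.0 = 1.95
Dual objective at y_3 = 1.95: reduced costs (-2.7, 1.3), box minimizer x = (12.0, 0.0)
g(y_3) = b*y + (c1 - a1*y)*x1 + (c2 - a2*y)*x2 = 13*1.95 + (-2.7)*12.0 + 1.3*0.0 = 25.35 - 32.4 + 0.0 = -7.05


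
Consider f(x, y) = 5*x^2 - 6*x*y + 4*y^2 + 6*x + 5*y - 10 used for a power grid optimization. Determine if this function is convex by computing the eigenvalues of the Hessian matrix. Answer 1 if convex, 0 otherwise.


The Hessian of f(x,y) = 5*x^2 - 6*x*y + 4*y^2 + 6*x + 5*y - 10 is:
H = [[10, -6], [-6, 8]]
Trace = 10 + 8 = 18
Determinant = 10*8 - (-6)^2 = 44
Discriminant = (18)^2 - 4*44 = 148.0
Eigenvalues: lambda_1 = 2.9172, lambda_2 = 15.0828
The function is convex.

1


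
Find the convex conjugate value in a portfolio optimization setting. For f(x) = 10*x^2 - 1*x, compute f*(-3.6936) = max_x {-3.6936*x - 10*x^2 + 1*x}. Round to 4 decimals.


f*(y) = sup_x {y*x - a*x^2 - b*x} = sup_x {(y-b)*x - a*x^2}
FOC: (y - b) - 2a*x = 0 => x* = (y - b)/(2a)
x* = (-3.6936 + 1)/(2*10) = -0.1347
f*(-3.6936) = (y-b)^2/(4a) = (-3.6936 + 1)^2/(4*10)
= 7.2555/40 = 0.1814


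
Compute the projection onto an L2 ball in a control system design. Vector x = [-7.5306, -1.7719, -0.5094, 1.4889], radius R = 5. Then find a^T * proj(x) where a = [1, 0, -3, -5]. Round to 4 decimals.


Step 1: Compute ||x|| (intermediates to 6 decimals).
||x|| = sqrt((-7.5306)^2 + (-1.7719)^2 + (-0.5094)^2 + 1.4889^2) = 7.894674
Step 2: Project.
Since ||x|| > R, scale = R/||x|| = 5/7.894674 = 0.633338, proj(x) = scale * x
proj(x) = [-4.769415, -1.122212, -0.322622, 0.942977]
Step 3: Dot product.
a^T * proj(x) = 1*(-4.769415) + 0*(-1.122212) - 3*(-0.322622) - 5*0.942977 = -8.5164


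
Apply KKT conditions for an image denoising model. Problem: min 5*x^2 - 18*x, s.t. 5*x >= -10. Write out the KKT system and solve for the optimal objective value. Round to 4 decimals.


Step 1: Try lambda = 0 (constraint inactive).
Stationarity: 2*5*x - 18 = 0
x* = 18/(2*5) = 1.8
Check constraint: 5*1.8 = 9.0 >= -10 -- satisfied.
Step 2: Compute optimal value.
f(x*) = 5*1.8^2 - 18*1.8 = -16.2


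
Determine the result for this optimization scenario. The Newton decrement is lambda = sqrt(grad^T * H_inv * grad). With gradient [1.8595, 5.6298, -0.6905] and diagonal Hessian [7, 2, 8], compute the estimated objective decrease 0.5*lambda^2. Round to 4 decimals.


Step 1: H is diagonal, so H^(-1) * g = [0.2656, 2.8149, -0.0863].
Step 2: g^T H^(-1) g = sum_i g_i^2 / H_ii
  = (1.8595)^2/7 + (5.6298)^2/2 + (-0.6905)^2/8
  = 0.494 + 15.8473 + 0.0596 = 16.4009
Step 3: Objective decrease = 0.5 * g^T H^(-1) g = 8.2004


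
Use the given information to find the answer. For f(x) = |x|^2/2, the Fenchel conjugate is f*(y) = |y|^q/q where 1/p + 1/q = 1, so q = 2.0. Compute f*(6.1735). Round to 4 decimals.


The conjugate exponent q satisfies 1/p + 1/q = 1.
p = 2, so q = 2/(2 - 1) = 2.0
|y|^q = 6.1735^2.0 = 38.1121
f*(6.1735) = 38.1121 / 2.0 = 19.0561


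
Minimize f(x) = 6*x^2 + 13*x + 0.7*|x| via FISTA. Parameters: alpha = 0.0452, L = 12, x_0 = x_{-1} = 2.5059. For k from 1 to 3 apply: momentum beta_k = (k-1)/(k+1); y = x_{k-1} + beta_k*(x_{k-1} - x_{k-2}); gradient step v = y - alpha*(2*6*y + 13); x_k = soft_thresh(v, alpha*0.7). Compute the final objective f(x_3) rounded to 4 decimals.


FISTA on f(x) = 6*x^2 + 13*x + 0.7*|x|
L = 12, alpha = 0.0452
Iteration 1: beta = 0.0, y = 2.5059 + 0.0*(2.5059 - 2.5059) = 2.5059
  grad(y) = 43.0708, v = y - alpha*grad = 0.5591
  prox(v) = soft_thresh(0.5591, 0.0316) = 0.5275
Iteration 2: beta = 0.3333, y = 0.5275 + 0.3333*(0.5275 - 2.5059) = -0.132
  grad(y) = 11.4158, v = y - alpha*grad = -0.648
  prox(v) = soft_thresh(-0.648, 0.0316) = -0.6164
Iteration 3: beta = 0.5, y = -0.6164 + 0.5*(-0.6164 - 0.5275) = -1.1883
  grad(y) = -1.2595, v = y - alpha*grad = -1.1314
  prox(v) = soft_thresh(-1.1314, 0.0316) = -1.0997
f(x_3) = 6*(-1.0997)^2 + 13*(-1.0997) + 0.7*|-1.0997| = -6.2703


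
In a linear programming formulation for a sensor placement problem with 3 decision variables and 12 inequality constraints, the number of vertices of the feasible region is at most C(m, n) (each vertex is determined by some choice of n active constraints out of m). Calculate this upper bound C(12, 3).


Each vertex corresponds to some choice of n active constraints out of m, so the number of vertices is at most C(m, n) = m! / (n!(m-n)!).
m = 12, n = 3
Numerator: 12 * 11 * 10
Denominator: 3! = 6
C(12, 3) = 220


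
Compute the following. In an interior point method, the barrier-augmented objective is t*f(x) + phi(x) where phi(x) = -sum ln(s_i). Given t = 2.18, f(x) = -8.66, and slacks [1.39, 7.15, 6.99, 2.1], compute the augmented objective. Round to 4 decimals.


Step 1: Compute log-barrier.
ln values: [0.3293, 1.9671, 1.9445, 0.7419]
phi = -(0.3293 + 1.9671 + 1.9445 + 0.7419) = -4.9828
Step 2: Compute augmented objective.
t*f(x) = 2.18*-8.66 = -18.8788
Total = -18.8788 - 4.9828 = -23.8616


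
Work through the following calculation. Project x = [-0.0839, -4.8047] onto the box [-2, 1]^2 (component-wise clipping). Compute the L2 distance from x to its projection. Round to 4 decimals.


Project each component onto [-2, 1].
clip(-0.0839) = -0.0839, clip(-4.8047) = -2.0
Projection = [-0.0839, -2.0]
Squared diffs: [0.0, 7.8663]
Distance = sqrt(7.8663) = 2.8047


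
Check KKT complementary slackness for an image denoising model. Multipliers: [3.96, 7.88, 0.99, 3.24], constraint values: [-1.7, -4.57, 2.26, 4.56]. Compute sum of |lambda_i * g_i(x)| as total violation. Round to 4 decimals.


KKT complementary slackness check:
lambda_1 * g_1 = 3.96 * -1.7 = -6.732
lambda_2 * g_2 = 7.88 * -4.57 = -36.0116
lambda_3 * g_3 = 0.99 * 2.26 = 2.2374
lambda_4 * g_4 = 3.24 * 4.56 = 14.7744
Total violation = 6.732 + 36.0116 + 2.2374 + 14.7744 = 59.7554


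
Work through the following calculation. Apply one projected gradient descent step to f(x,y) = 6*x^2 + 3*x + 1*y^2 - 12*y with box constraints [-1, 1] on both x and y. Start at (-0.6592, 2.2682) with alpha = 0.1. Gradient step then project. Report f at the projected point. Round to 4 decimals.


Step 1: Compute gradient at (-0.6592, 2.2682).
grad_x = 2*6*-0.6592 + 3 = -4.9104
grad_y = 2*1*2.2682 - 12 = -7.4636
Step 2: Gradient step.
x_raw = -0.6592 - 0.1*-4.9104 = -0.1682
y_raw = 2.2682 - 0.1*-7.4636 = 3.0146
Step 3: Project onto [-1, 1].
x_proj = clip(-0.1682) = -0.1682
y_proj = clip(3.0146) = 1.0
Step 4: Evaluate f.
f(-0.1682, 1.0) = -11.3348


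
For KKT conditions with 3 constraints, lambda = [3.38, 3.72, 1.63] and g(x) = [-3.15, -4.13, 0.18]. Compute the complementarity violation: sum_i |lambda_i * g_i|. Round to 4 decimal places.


KKT complementary slackness check:
lambda_1 * g_1 = 3.38 * -3.15 = -10.647
lambda_2 * g_2 = 3.72 * -4.13 = -15.3636
lambda_3 * g_3 = 1.63 * 0.18 = 0.2934
Total violation = 10.647 + 15.3636 + 0.2934 = 26.304


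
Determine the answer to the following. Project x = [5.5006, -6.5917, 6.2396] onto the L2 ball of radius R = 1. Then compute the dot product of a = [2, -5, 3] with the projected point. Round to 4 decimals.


Step 1: Compute ||x|| (intermediates to 6 decimals).
||x|| = sqrt(5.5006^2 + (-6.5917)^2 + 6.2396^2) = 10.613186
Step 2: Project.
Since ||x|| > R, scale = R/||x|| = 1/10.613186 = 0.094222, proj(x) = scale * x
proj(x) = [0.518278, -0.621083, 0.587908]
Step 3: Dot product.
a^T * proj(x) = 2*0.518278 - 5*(-0.621083) + 3*0.587908 = 5.9057


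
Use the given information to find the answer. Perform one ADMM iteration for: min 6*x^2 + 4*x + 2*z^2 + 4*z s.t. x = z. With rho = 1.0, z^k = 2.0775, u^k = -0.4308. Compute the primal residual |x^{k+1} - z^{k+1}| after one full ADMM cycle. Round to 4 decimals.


ADMM iteration with rho = 1.0, z^k = 2.0775, u^k = -0.4308
Step 1: x-update.
Minimize 6*x^2 + 4*x + (1.0/2)*(x - 2.0775 - 0.4308)^2
FOC: (2*6 + 1.0)*x = -4 + 1.0*(2.0775 + 0.4308)
x^{k+1} = -0.1147
Step 2: z-update.
Minimize 2*z^2 + 4*z + (1.0/2)*(-0.1147 - z - 0.4308)^2
FOC: (2*2 + 1.0)*z = -4 + 1.0*(-0.1147 - 0.4308)
z^{k+1} = -0.9091
Step 3: u-update.
u^{k+1} = -0.4308 - 0.1147 + 0.9091 = 0.3636
Step 4: Primal residual = |-0.1147 + 0.9091| = 0.7944


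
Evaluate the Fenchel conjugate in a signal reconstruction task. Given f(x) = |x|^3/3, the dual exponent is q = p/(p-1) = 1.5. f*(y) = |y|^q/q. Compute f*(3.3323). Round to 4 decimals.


The conjugate exponent q satisfies 1/p + 1/q = 1.
p = 3, so q = 3/(3 - 1) = 1.5
|y|^q = 3.3323^1.5 = 6.083
f*(3.3323) = 6.083 / 1.5 = 4.0553


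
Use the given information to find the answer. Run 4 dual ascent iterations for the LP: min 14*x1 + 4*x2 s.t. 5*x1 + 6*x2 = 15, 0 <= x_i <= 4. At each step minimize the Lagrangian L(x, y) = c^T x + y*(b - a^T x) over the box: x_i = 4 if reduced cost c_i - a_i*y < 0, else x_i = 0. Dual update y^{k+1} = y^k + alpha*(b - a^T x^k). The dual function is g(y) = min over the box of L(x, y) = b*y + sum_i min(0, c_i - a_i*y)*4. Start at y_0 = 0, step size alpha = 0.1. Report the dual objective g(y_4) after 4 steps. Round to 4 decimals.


Dual ascent for LP: min 14*x1 + 4*x2, 5*x1 + 6*x2 = 15, 0 <= x_i <= 4
Step 1: y^k = 0.0, reduced costs: (14.0, 4.0)
  x^k = (0.0, 0.0), subgradient = b - a^T x = 15.0
  y^{k+1} = 0.0 + 0.1*15.0 = 1.5
Step 2: y^k = 1.5, reduced costs: (6.5, -5.0)
  x^k = (0.0, 4.0), subgradient = b - a^T x = -9.0
  y^{k+1} = 1.5 + 0.1*-9.0 = 0.6
Step 3: y^k = 0.6, reduced costs: (11.0, 0.4)
  x^k = (0.0, 0.0), subgradient = b - a^T x = 15.0
  y^{k+1} = 0.6 + 0.1*15.0 = 2.1
Step 4: y^k = 2.1, reduced costs: (3.5, -8.6)
  x^k = (0.0, 4.0), subgradient = b - a^T x = -9.0
  y^{k+1} = 2.1 + 0.1*-9.0 = 1.2
Dual objective at y_4 = 1.2: reduced costs (8.0, -3.2), box minimizer x = (0.0, 4.0)
g(y_4) = b*y + (c1 - a1*y)*x1 + (c2 - a2*y)*x2 = 15*1.2 + 8.0*0.0 + (-3.2)*4.0 = 18.0 + 0.0 - 12.8 = 5.2


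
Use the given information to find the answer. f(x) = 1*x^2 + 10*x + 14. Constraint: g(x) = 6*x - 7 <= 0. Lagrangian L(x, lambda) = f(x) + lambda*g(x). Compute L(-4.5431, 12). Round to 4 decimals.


Step 1: Evaluate f(x).
f(-4.5431) = 1*(-4.5431)^2 + 10*(-4.5431) + 14 = -10.7912
Step 2: Evaluate g(x).
g(-4.5431) = 6*-4.5431 - 7 = -34.2586
Step 3: Compute Lagrangian.
L = -10.7912 + 12*-34.2586 = -421.8944


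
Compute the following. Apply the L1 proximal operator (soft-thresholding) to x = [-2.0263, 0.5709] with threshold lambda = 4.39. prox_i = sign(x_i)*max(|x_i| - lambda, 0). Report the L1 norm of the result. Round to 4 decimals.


Soft-thresholding with lambda = 4.39:
prox(-2.0263) = sign(-2.0263)*max(|-2.0263| - 4.39, 0) = 0.0
prox(0.5709) = sign(0.5709)*max(|0.5709| - 4.39, 0) = 0.0
prox(x) = [0.0, 0.0]
||prox(x)||_1 = 0.0 + 0.0 = 0.0


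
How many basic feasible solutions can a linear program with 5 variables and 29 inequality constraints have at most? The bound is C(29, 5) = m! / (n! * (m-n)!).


Each vertex corresponds to some choice of n active constraints out of m, so the number of vertices is at most C(m, n) = m! / (n!(m-n)!).
m = 29, n = 5
Numerator: 29 * 28 * 27 * 26 * 25
Denominator: 5! = 120
C(29, 5) = 118755


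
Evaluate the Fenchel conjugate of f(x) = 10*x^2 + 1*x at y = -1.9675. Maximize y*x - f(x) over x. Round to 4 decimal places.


f*(y) = sup_x {y*x - a*x^2 - b*x} = sup_x {(y-b)*x - a*x^2}
FOC: (y - b) - 2a*x = 0 => x* = (y - b)/(2a)
x* = (-1.9675 - 1)/(2*10) = -0.1484
f*(-1.9675) = (y-b)^2/(4a) = (-1.9675 - 1)^2/(4*10)
= 8.8061/40 = 0.2202


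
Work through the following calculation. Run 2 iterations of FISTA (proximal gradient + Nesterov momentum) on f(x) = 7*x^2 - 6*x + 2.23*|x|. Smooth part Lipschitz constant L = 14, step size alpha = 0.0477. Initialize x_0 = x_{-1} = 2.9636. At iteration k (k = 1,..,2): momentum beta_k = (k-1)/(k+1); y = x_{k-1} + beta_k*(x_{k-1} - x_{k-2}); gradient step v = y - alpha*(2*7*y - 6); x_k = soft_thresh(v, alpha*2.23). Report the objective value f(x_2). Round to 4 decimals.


FISTA on f(x) = 7*x^2 - 6*x + 2.23*|x|
L = 14, alpha = 0.0477
Iteration 1: beta = 0.0, y = 2.9636 + 0.0*(2.9636 - 2.9636) = 2.9636
  grad(y) = 35.4904, v = y - alpha*grad = 1.2707
  prox(v) = soft_thresh(1.2707, 0.1064) = 1.1643
Iteration 2: beta = 0.3333, y = 1.1643 + 0.3333*(1.1643 - 2.9636) = 0.5646
  grad(y) = 1.9042, v = y - alpha*grad = 0.4738
  prox(v) = soft_thresh(0.4738, 0.1064) = 0.3674
f(x_2) = 7*0.3674^2 - 6*0.3674 + 2.23*|0.3674| = -0.4402


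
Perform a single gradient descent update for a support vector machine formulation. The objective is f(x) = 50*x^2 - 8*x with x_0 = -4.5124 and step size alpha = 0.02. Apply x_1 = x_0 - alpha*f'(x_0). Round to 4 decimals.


We compute the gradient at x_0 and apply the update.
f'(x) = 100*x - 8
f'(-4.5124) = 100*-4.5124 - 8 = -459.24
x_1 = -4.5124 - 0.02*-459.24 = 4.6724


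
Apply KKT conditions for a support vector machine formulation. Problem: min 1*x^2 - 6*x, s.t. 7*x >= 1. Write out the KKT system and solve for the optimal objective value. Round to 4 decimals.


Step 1: Try lambda = 0 (constraint inactive).
Stationarity: 2*1*x - 6 = 0
x* = 6/(2*1) = 3.0
Check constraint: 7*3.0 = 21.0 >= 1 -- satisfied.
Step 2: Compute optimal value.
f(x*) = 1*3.0^2 - 6*3.0 = -9.0


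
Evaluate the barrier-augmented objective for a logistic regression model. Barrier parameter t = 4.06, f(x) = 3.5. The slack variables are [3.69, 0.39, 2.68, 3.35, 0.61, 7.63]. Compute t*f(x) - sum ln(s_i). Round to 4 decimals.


Step 1: Compute log-barrier.
ln values: [1.3056, -0.9416, 0.9858, 1.209, -0.4943, 2.0321]
phi = -(1.3056 - 0.9416 + 0.9858 + 1.209 - 0.4943 + 2.0321) = -4.0966
Step 2: Compute augmented objective.
t*f(x) = 4.06*3.5 = 14.21
Total = 14.21 - 4.0966 = 10.1134


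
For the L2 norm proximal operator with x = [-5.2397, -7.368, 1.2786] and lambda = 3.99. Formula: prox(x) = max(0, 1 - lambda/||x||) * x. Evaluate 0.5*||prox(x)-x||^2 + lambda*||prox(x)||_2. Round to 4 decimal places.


Step 1: Compute ||x||.
||x|| = 9.1311
Step 2: Compute scaling factor.
scale = max(0, 1 - 3.99/9.1311) = 0.563
Step 3: prox(x) = [-2.9501, -4.1484, 0.7199]
||prox(x)|| = 5.1411
Step 4: Proximal objective.
0.5*||prox-x||^2 = 7.9601
lambda*||prox|| = 20.513
Total = 28.473


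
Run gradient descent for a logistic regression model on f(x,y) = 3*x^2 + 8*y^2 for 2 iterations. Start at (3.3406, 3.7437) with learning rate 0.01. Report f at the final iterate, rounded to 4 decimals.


Gradient descent on f(x,y) = 3*x^2 + 8*y^2.
Starting point: (3.3406, 3.7437), alpha = 0.01
Step 1: grad_x = 2*3*3.3406 = 20.0436, grad_y = 2*8*3.7437 = 59.8992
  x_1 = 3.3406 - 0.01*20.0436 = 3.1402
  y_1 = 3.7437 - 0.01*59.8992 = 3.1447
Step 2: grad_x = 2*3*3.1402 = 18.841, grad_y = 2*8*3.1447 = 50.3153
  x_2 = 3.1402 - 0.01*18.841 = 2.9518
  y_2 = 3.1447 - 0.01*50.3153 = 2.6416
f(2.9518, 2.6416) = 3*2.9518^2 + 8*2.6416^2 = 81.961


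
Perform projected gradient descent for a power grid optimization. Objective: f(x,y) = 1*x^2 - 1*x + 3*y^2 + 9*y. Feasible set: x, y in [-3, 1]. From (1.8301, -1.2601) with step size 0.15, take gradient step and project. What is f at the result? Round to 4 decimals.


Step 1: Compute gradient at (1.8301, -1.2601).
grad_x = 2*1*1.8301 - 1 = 2.6602
grad_y = 2*3*-1.2601 + 9 = 1.4394
Step 2: Gradient step.
x_raw = 1.8301 - 0.15*2.6602 = 1.4311
y_raw = -1.2601 - 0.15*1.4394 = -1.476
Step 3: Project onto [-3, 1].
x_proj = clip(1.4311) = 1.0
y_proj = clip(-1.476) = -1.476
Step 4: Evaluate f.
f(1.0, -1.476) = -6.7483


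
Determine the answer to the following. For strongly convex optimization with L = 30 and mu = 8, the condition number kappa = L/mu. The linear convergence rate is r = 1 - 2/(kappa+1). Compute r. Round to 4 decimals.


Step 1: Compute the condition number.
kappa = L/mu = 30/8 = 3.75
Step 2: Compute the convergence rate.
r = 1 - 2/(kappa + 1) = 1 - 2*mu/(L + mu) = (L - mu)/(L + mu) = 22/38 = 0.5789


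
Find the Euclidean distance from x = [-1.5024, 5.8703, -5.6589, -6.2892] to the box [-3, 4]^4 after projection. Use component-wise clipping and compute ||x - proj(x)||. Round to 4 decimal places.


Project each component onto [-3, 4].
clip(-1.5024) = -1.5024, clip(5.8703) = 4.0, clip(-5.6589) = -3.0, clip(-6.2892) = -3.0
Projection = [-1.5024, 4.0, -3.0, -3.0]
Squared diffs: [0.0, 3.498, 7.0697, 10.8188]
Distance = sqrt(21.3865) = 4.6246


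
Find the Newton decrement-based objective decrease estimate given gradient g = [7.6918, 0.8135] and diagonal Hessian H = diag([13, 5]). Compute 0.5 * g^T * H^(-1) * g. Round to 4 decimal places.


Step 1: H is diagonal, so H^(-1) * g = [0.5917, 0.1627].
Step 2: g^T H^(-1) g = sum_i g_i^2 / H_ii
  = (7.6918)^2/13 + (0.8135)^2/5
  = 4.5511 + 0.1324 = 4.6834
Step 3: Objective decrease = 0.5 * g^T H^(-1) g = 2.3417


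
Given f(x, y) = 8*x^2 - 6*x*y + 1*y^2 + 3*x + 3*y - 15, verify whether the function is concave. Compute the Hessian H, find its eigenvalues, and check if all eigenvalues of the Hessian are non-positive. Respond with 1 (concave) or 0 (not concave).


The Hessian of f(x,y) = 8*x^2 - 6*x*y + 1*y^2 + 3*x + 3*y - 15 is:
H = [[16, -6], [-6, 2]]
Trace = 16 + 2 = 18
Determinant = 16*2 - (-6)^2 = -4
Discriminant = (18)^2 - 4*-4 = 340.0
Eigenvalues: lambda_1 = -0.2195, lambda_2 = 18.2195
The function is not concave.

0


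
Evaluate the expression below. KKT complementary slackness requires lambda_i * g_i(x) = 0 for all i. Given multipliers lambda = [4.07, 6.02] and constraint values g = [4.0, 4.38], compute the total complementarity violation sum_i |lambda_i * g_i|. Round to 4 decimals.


KKT complementary slackness check:
lambda_1 * g_1 = 4.07 * 4.0 = 16.28
lambda_2 * g_2 = 6.02 * 4.38 = 26.3676
Total violation = 16.28 + 26.3676 = 42.6476


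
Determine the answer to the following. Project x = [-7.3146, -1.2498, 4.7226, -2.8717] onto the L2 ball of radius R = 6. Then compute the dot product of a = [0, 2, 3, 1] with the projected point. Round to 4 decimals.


Step 1: Compute ||x|| (intermediates to 6 decimals).
||x|| = sqrt((-7.3146)^2 + (-1.2498)^2 + 4.7226^2 + (-2.8717)^2) = 9.252837
Step 2: Project.
Since ||x|| > R, scale = R/||x|| = 6/9.252837 = 0.64845, proj(x) = scale * x
proj(x) = [-4.743152, -0.810433, 3.06237, -1.862154]
Step 3: Dot product.
a^T * proj(x) = 0*(-4.743152) + 2*(-0.810433) + 3*3.06237 + 1*(-1.862154) = 5.7041


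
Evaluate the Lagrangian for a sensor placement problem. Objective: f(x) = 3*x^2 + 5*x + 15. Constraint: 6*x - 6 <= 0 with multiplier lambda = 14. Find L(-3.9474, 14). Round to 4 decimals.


Step 1: Evaluate f(x).
f(-3.9474) = 3*(-3.9474)^2 + 5*(-3.9474) + 15 = 42.0089
Step 2: Evaluate g(x).
g(-3.9474) = 6*-3.9474 - 6 = -29.6844
Step 3: Compute Lagrangian.
L = 42.0089 + 14*-29.6844 = -373.5727


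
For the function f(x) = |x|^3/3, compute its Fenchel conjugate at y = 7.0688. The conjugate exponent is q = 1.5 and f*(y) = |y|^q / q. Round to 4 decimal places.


The conjugate exponent q satisfies 1/p + 1/q = 1.
p = 3, so q = 3/(3 - 1) = 1.5
|y|^q = 7.0688^1.5 = 18.794
f*(7.0688) = 18.794 / 1.5 = 12.5293


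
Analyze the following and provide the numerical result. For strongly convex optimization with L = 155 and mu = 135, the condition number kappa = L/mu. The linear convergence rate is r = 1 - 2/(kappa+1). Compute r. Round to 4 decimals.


Step 1: Compute the condition number.
kappa = L/mu = 155/135 = 1.1481
Step 2: Compute the convergence rate.
r = 1 - 2/(kappa + 1) = 1 - 2*mu/(L + mu) = (L - mu)/(L + mu) = 20/290 = 0.069


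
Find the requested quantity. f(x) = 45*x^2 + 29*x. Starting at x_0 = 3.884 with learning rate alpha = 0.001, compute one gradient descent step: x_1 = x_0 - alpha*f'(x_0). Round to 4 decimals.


We compute the gradient at x_0 and apply the update.
f'(x) = 90*x + 29
f'(3.884) = 90*3.884 + 29 = 378.56
x_1 = 3.884 - 0.001*378.56 = 3.5054


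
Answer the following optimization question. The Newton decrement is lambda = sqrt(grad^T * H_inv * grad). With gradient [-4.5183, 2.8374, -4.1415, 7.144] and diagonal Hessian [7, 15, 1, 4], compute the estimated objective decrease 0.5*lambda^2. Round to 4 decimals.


Step 1: H is diagonal, so H^(-1) * g = [-0.6455, 0.1892, -4.1415, 1.786].
Step 2: g^T H^(-1) g = sum_i g_i^2 / H_ii
  = (-4.5183)^2/7 + (2.8374)^2/15 + (-4.1415)^2/1 + (7.144)^2/4
  = 2.9164 + 0.5367 + 17.152 + 12.7592 = 33.3644
Step 3: Objective decrease = 0.5 * g^T H^(-1) g = 16.6822


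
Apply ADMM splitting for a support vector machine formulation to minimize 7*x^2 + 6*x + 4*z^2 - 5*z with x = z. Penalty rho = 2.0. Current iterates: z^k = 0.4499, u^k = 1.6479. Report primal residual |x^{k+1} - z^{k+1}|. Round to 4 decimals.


ADMM iteration with rho = 2.0, z^k = 0.4499, u^k = 1.6479
Step 1: x-update.
Minimize 7*x^2 + 6*x + (2.0/2)*(x - 0.4499 + 1.6479)^2
FOC: (2*7 + 2.0)*x = -6 + 2.0*(0.4499 - 1.6479)
x^{k+1} = -0.5248
Step 2: z-update.
Minimize 4*z^2 - 5*z + (2.0/2)*(-0.5248 - z + 1.6479)^2
FOC: (2*4 + 2.0)*z = 5 + 2.0*(-0.5248 + 1.6479)
z^{k+1} = 0.7246
Step 3: u-update.
u^{k+1} = 1.6479 - 0.5248 - 0.7246 = 0.3985
Step 4: Primal residual = |-0.5248 - 0.7246| = 1.2494


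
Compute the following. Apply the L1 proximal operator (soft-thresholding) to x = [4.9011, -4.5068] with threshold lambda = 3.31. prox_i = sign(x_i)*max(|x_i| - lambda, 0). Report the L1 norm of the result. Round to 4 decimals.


Soft-thresholding with lambda = 3.31:
prox(4.9011) = sign(4.9011)*max(|4.9011| - 3.31, 0) = 1.5911
prox(-4.5068) = sign(-4.5068)*max(|-4.5068| - 3.31, 0) = -1.1968
prox(x) = [1.5911, -1.1968]
||prox(x)||_1 = 1.5911 + 1.1968 = 2.7879


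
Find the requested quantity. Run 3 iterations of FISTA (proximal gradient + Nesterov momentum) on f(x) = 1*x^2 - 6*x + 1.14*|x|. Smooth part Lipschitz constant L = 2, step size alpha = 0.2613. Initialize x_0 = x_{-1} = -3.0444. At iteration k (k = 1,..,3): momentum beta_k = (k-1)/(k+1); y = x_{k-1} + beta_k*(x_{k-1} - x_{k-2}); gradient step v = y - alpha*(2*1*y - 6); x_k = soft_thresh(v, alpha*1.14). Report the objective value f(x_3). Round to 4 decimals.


FISTA on f(x) = 1*x^2 - 6*x + 1.14*|x|
L = 2, alpha = 0.2613
Iteration 1: beta = 0.0, y = -3.0444 + 0.0*(-3.0444 + 3.0444) = -3.0444
  grad(y) = -12.0888, v = y - alpha*grad = 0.1144
  prox(v) = soft_thresh(0.1144, 0.2979) = 0.0
Iteration 2: beta = 0.3333, y = 0.0 + 0.3333*(0.0 + 3.0444) = 1.0148
  grad(y) = -3.9704, v = y - alpha*grad = 2.0523
  prox(v) = soft_thresh(2.0523, 0.2979) = 1.7544
Iteration 3: beta = 0.5, y = 1.7544 + 0.5*(1.7544 - 0.0) = 2.6316
  grad(y) = -0.7368, v = y - alpha*grad = 2.8241
  prox(v) = soft_thresh(2.8241, 0.2979) = 2.5262
f(x_3) = 1*2.5262^2 - 6*2.5262 + 1.14*|2.5262| = -5.8956


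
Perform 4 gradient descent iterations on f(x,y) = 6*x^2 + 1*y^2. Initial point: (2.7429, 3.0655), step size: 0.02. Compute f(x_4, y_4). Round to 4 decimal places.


Gradient descent on f(x,y) = 6*x^2 + 1*y^2.
Starting point: (2.7429, 3.0655), alpha = 0.02
Step 1: grad_x = 2*6*2.7429 = 32.9148, grad_y = 2*1*3.0655 = 6.131
  x_1 = 2.7429 - 0.02*32.9148 = 2.0846
  y_1 = 3.0655 - 0.02*6.131 = 2.9429
Step 2: grad_x = 2*6*2.0846 = 25.0152, grad_y = 2*1*2.9429 = 5.8858
  x_2 = 2.0846 - 0.02*25.0152 = 1.5843
  y_2 = 2.9429 - 0.02*5.8858 = 2.8252
Step 3: grad_x = 2*6*1.5843 = 19.0116, grad_y = 2*1*2.8252 = 5.6503
  x_3 = 1.5843 - 0.02*19.0116 = 1.2041
  y_3 = 2.8252 - 0.02*5.6503 = 2.7122
Step 4: grad_x = 2*6*1.2041 = 14.4488, grad_y = 2*1*2.7122 = 5.4243
  x_4 = 1.2041 - 0.02*14.4488 = 0.9151
  y_4 = 2.7122 - 0.02*5.4243 = 2.6037
f(0.9151, 2.6037) = 6*0.9151^2 + 1*2.6037^2 = 11.8035


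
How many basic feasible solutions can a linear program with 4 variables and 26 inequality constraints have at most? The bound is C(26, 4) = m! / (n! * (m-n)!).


Each vertex corresponds to some choice of n active constraints out of m, so the number of vertices is at most C(m, n) = m! / (n!(m-n)!).
m = 26, n = 4
Numerator: 26 * 25 * 24 * 23
Denominator: 4! = 24
C(26, 4) = 14950


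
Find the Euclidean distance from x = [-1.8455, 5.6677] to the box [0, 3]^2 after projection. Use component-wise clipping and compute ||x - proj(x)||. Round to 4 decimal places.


Project each component onto [0, 3].
clip(-1.8455) = 0.0, clip(5.6677) = 3.0
Projection = [0.0, 3.0]
Squared diffs: [3.4059, 7.1166]
Distance = sqrt(10.5225) = 3.2438


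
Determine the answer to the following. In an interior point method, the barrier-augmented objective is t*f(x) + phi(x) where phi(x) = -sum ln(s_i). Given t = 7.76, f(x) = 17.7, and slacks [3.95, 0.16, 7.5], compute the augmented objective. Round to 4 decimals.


Step 1: Compute log-barrier.
ln values: [1.3737, -1.8326, 2.0149]
phi = -(1.3737 - 1.8326 + 2.0149) = -1.556
Step 2: Compute augmented objective.
t*f(x) = 7.76*17.7 = 137.352
Total = 137.352 - 1.556 = 135.796


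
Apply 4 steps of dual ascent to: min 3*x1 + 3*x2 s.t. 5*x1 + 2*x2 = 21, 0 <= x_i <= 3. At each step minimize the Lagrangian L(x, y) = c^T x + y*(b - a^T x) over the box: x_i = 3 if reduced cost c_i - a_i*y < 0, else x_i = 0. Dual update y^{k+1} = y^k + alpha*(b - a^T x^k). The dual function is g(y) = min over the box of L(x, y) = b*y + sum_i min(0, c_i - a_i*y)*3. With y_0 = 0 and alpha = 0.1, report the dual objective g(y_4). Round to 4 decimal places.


Dual ascent for LP: min 3*x1 + 3*x2, 5*x1 + 2*x2 = 21, 0 <= x_i <= 3
Step 1: y^k = 0.0, reduced costs: (3.0, 3.0)
  x^k = (0.0, 0.0), subgradient = b - a^T x = 21.0
  y^{k+1} = 0.0 + 0.1*21.0 = 2.1
Step 2: y^k = 2.1, reduced costs: (-7.5, -1.2)
  x^k = (3.0, 3.0), subgradient = b - a^T x = 0.0
  y^{k+1} = 2.1 + 0.1*0.0 = 2.1
Step 3: y^k = 2.1, reduced costs: (-7.5, -1.2)
  x^k = (3.0, 3.0), subgradient = b - a^T x = 0.0
  y^{k+1} = 2.1 + 0.1*0.0 = 2.1
Step 4: y^k = 2.1, reduced costs: (-7.5, -1.2)
  x^k = (3.0, 3.0), subgradient = b - a^T x = 0.0
  y^{k+1} = 2.1 + 0.1*0.0 = 2.1
Dual objective at y_4 = 2.1: reduced costs (-7.5, -1.2), box minimizer x = (3.0, 3.0)
g(y_4) = b*y + (c1 - a1*y)*x1 + (c2 - a2*y)*x2 = 21*2.1 + (-7.5)*3.0 + (-1.2)*3.0 = 44.1 - 22.5 - 3.6 = 18.0


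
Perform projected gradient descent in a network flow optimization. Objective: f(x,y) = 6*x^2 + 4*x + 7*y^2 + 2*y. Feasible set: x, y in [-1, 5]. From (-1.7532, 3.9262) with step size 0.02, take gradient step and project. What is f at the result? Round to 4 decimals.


Step 1: Compute gradient at (-1.7532, 3.9262).
grad_x = 2*6*-1.7532 + 4 = -17.0384
grad_y = 2*7*3.9262 + 2 = 56.9668
Step 2: Gradient step.
x_raw = -1.7532 - 0.02*-17.0384 = -1.4124
y_raw = 3.9262 - 0.02*56.9668 = 2.7869
Step 3: Project onto [-1, 5].
x_proj = clip(-1.4124) = -1.0
y_proj = clip(2.7869) = 2.7869
Step 4: Evaluate f.
f(-1.0, 2.7869) = 61.94


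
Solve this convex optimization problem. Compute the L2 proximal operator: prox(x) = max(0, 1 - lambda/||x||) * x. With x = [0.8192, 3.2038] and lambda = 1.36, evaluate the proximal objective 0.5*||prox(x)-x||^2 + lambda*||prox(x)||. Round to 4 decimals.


Step 1: Compute ||x||.
||x|| = 3.3069
Step 2: Compute scaling factor.
scale = max(0, 1 - 1.36/3.3069) = 0.5887
Step 3: prox(x) = [0.4823, 1.8862]
||prox(x)|| = 1.9469
Step 4: Proximal objective.
0.5*||prox-x||^2 = 0.9248
lambda*||prox|| = 2.6478
Total = 3.5726


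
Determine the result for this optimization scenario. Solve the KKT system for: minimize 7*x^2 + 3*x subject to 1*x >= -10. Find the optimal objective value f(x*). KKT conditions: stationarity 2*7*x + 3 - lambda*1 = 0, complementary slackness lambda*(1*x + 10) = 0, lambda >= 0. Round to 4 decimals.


Step 1: Try lambda = 0 (constraint inactive).
Stationarity: 2*7*x + 3 = 0
x* = -3/(2*7) = -3/14 = -0.2143 (rounded; the exact value -3/14 is used below)
Check constraint: 1*-0.2143 = -0.2143 >= -10 -- satisfied.
Step 2: Compute optimal value.
f(x*) = 7*(-3/14)^2 + 3*(-3/14) = -0.3214


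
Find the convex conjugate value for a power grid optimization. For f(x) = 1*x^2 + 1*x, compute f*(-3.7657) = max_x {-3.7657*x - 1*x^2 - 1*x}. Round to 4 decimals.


f*(y) = sup_x {y*x - a*x^2 - b*x} = sup_x {(y-b)*x - a*x^2}
FOC: (y - b) - 2a*x = 0 => x* = (y - b)/(2a)
x* = (-3.7657 - 1)/(2*1) = -2.3829
f*(-3.7657) = (y-b)^2/(4a) = (-3.7657 - 1)^2/(4*1)
= 22.7119/4 = 5.678


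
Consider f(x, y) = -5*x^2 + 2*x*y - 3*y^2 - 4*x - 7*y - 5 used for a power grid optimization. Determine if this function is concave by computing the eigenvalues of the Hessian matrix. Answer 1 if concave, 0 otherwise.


The Hessian of f(x,y) = -5*x^2 + 2*x*y - 3*y^2 - 4*x - 7*y - 5 is:
H = [[-10, 2], [2, -6]]
Trace = -10 - 6 = -16
Determinant = -10*-6 - (2)^2 = 56
Discriminant = (-16)^2 - 4*56 = 32.0
Eigenvalues: lambda_1 = -10.8284, lambda_2 = -5.1716
The function is concave.

1


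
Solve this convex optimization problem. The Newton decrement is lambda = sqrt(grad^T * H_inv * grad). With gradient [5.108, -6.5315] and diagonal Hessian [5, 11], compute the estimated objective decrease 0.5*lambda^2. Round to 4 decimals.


Step 1: H is diagonal, so H^(-1) * g = [1.0216, -0.5938].
Step 2: g^T H^(-1) g = sum_i g_i^2 / H_ii
  = (5.108)^2/5 + (-6.5315)^2/11
  = 5.2183 + 3.8782 = 9.0966
Step 3: Objective decrease = 0.5 * g^T H^(-1) g = 4.5483


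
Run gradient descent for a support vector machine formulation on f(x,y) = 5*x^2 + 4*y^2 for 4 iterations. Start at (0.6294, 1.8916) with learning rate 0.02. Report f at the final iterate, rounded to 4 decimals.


Gradient descent on f(x,y) = 5*x^2 + 4*y^2.
Starting point: (0.6294, 1.8916), alpha = 0.02
Step 1: grad_x = 2*5*0.6294 = 6.294, grad_y = 2*4*1.8916 = 15.1328
  x_1 = 0.6294 - 0.02*6.294 = 0.5035
  y_1 = 1.8916 - 0.02*15.1328 = 1.5889
Step 2: grad_x = 2*5*0.5035 = 5.0352, grad_y = 2*4*1.5889 = 12.7116
  x_2 = 0.5035 - 0.02*5.0352 = 0.4028
  y_2 = 1.5889 - 0.02*12.7116 = 1.3347
Step 3: grad_x = 2*5*0.4028 = 4.0282, grad_y = 2*4*1.3347 = 10.6777
  x_3 = 0.4028 - 0.02*4.0282 = 0.3223
  y_3 = 1.3347 - 0.02*10.6777 = 1.1212
Step 4: grad_x = 2*5*0.3223 = 3.2225, grad_y = 2*4*1.1212 = 8.9693
  x_4 = 0.3223 - 0.02*3.2225 = 0.2578
  y_4 = 1.1212 - 0.02*8.9693 = 0.9418
f(0.2578, 0.9418) = 5*0.2578^2 + 4*0.9418^2 = 3.8801


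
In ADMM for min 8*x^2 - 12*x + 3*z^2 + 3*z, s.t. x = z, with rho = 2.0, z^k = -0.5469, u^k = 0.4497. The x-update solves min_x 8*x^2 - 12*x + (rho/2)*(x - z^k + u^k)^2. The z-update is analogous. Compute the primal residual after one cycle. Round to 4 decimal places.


ADMM iteration with rho = 2.0, z^k = -0.5469, u^k = 0.4497
Step 1: x-update.
Minimize 8*x^2 - 12*x + (2.0/2)*(x + 0.5469 + 0.4497)^2
FOC: (2*8 + 2.0)*x = 12 + 2.0*(-0.5469 - 0.4497)
x^{k+1} = 0.5559
Step 2: z-update.
Minimize 3*z^2 + 3*z + (2.0/2)*(0.5559 - z + 0.4497)^2
FOC: (2*3 + 2.0)*z = -3 + 2.0*(0.5559 + 0.4497)
z^{k+1} = -0.1236
Step 3: u-update.
u^{k+1} = 0.4497 + 0.5559 + 0.1236 = 1.1292
Step 4: Primal residual = |0.5559 + 0.1236| = 0.6795


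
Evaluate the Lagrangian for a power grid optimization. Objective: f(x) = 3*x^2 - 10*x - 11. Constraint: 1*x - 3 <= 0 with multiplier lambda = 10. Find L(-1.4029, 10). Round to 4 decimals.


Step 1: Evaluate f(x).
f(-1.4029) = 3*(-1.4029)^2 - 10*(-1.4029) - 11 = 8.9334
Step 2: Evaluate g(x).
g(-1.4029) = 1*-1.4029 - 3 = -4.4029
Step 3: Compute Lagrangian.
L = 8.9334 + 10*-4.4029 = -35.0956


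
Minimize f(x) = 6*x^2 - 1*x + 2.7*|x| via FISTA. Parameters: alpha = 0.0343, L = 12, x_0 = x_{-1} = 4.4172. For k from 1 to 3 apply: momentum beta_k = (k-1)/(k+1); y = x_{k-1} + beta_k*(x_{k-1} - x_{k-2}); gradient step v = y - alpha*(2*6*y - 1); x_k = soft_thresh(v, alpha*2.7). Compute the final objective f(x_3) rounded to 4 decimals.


FISTA on f(x) = 6*x^2 - 1*x + 2.7*|x|
L = 12, alpha = 0.0343
Iteration 1: beta = 0.0, y = 4.4172 + 0.0*(4.4172 - 4.4172) = 4.4172
  grad(y) = 52.0064, v = y - alpha*grad = 2.6334
  prox(v) = soft_thresh(2.6334, 0.0926) = 2.5408
Iteration 2: beta = 0.3333, y = 2.5408 + 0.3333*(2.5408 - 4.4172) = 1.9153
  grad(y) = 21.9835, v = y - alpha*grad = 1.1613
  prox(v) = soft_thresh(1.1613, 0.0926) = 1.0686
Iteration 3: beta = 0.5, y = 1.0686 + 0.5*(1.0686 - 2.5408) = 0.3326
  grad(y) = 2.9911, v = y - alpha*grad = 0.23
  prox(v) = soft_thresh(0.23, 0.0926) = 0.1374
f(x_3) = 6*0.1374^2 - 1*0.1374 + 2.7*|0.1374| = 0.3468


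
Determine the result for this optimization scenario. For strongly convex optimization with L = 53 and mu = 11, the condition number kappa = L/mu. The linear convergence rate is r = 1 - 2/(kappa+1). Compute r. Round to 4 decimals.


Step 1: Compute the condition number.
kappa = L/mu = 53/11 = 4.8182
Step 2: Compute the convergence rate.
r = 1 - 2/(kappa + 1) = 1 - 2*mu/(L + mu) = (L - mu)/(L + mu) = 42/64 = 0.6563


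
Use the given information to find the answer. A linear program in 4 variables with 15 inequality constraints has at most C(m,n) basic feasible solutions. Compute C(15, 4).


Each vertex corresponds to some choice of n active constraints out of m, so the number of vertices is at most C(m, n) = m! / (n!(m-n)!).
m = 15, n = 4
Numerator: 15 * 14 * 13 * 12
Denominator: 4! = 24
C(15, 4) = 1365


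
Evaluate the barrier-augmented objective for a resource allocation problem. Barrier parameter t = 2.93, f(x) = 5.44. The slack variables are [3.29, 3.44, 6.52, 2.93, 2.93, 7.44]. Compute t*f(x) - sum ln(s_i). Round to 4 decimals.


Step 1: Compute log-barrier.
ln values: [1.1909, 1.2355, 1.8749, 1.075, 1.075, 2.0069]
phi = -(1.1909 + 1.2355 + 1.8749 + 1.075 + 1.075 + 2.0069) = -8.4581
Step 2: Compute augmented objective.
t*f(x) = 2.93*5.44 = 15.9392
Total = 15.9392 - 8.4581 = 7.4811


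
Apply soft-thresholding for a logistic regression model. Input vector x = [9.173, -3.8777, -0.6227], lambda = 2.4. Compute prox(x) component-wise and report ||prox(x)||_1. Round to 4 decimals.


Soft-thresholding with lambda = 2.4:
prox(9.173) = sign(9.173)*max(|9.173| - 2.4, 0) = 6.773
prox(-3.8777) = sign(-3.8777)*max(|-3.8777| - 2.4, 0) = -1.4777
prox(-0.6227) = sign(-0.6227)*max(|-0.6227| - 2.4, 0) = 0.0
prox(x) = [6.773, -1.4777, 0.0]
||prox(x)||_1 = 6.773 + 1.4777 + 0.0 = 8.2507


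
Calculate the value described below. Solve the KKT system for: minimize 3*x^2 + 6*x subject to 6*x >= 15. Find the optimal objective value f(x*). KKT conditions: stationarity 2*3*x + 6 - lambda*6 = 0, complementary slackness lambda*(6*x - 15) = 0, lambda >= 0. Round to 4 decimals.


Step 1: Try lambda = 0 (constraint inactive).
x_unc = -6/(2*3) = -1.0
Check: 6*-1.0 = -6.0 < 15 -- violated!
Step 2: Constraint must be active: 6*x = 15
x* = 15/6 = 2.5
lambda = (2*3*2.5 + 6)/6 = 3.5
Step 3: Compute optimal value.
f(x*) = 3*2.5^2 + 6*2.5 = 33.75


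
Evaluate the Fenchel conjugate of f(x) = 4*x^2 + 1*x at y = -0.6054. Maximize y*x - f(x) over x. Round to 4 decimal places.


f*(y) = sup_x {y*x - a*x^2 - b*x} = sup_x {(y-b)*x - a*x^2}
FOC: (y - b) - 2a*x = 0 => x* = (y - b)/(2a)
x* = (-0.6054 - 1)/(2*4) = -0.2007
f*(-0.6054) = (y-b)^2/(4a) = (-0.6054 - 1)^2/(4*4)
= 2.5773/16 = 0.1611


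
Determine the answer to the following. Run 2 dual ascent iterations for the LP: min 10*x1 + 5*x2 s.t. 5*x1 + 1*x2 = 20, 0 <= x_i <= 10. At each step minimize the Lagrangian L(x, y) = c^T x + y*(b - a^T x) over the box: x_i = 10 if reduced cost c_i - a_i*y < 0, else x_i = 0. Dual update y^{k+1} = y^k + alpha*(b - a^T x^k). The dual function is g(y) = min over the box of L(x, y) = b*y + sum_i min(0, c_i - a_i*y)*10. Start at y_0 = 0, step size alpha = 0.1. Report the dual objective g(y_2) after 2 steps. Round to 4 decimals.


Dual ascent for LP: min 10*x1 + 5*x2, 5*x1 + 1*x2 = 20, 0 <= x_i <= 10
Step 1: y^k = 0.0, reduced costs: (10.0, 5.0)
  x^k = (0.0, 0.0), subgradient = b - a^T x = 20.0
  y^{k+1} = 0.0 + 0.1*20.0 = 2.0
Step 2: y^k = 2.0, reduced costs: (0.0, 3.0)
  x^k = (0.0, 0.0), subgradient = b - a^T x = 20.0
  y^{k+1} = 2.0 + 0.1*20.0 = 4.0
Dual objective at y_2 = 4.0: reduced costs (-10.0, 1.0), box minimizer x = (10.0, 0.0)
g(y_2) = b*y + (c1 - a1*y)*x1 + (c2 - a2*y)*x2 = 20*4.0 + (-10.0)*10.0 + 1.0*0.0 = 80.0 - 100.0 + 0.0 = -20.0
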